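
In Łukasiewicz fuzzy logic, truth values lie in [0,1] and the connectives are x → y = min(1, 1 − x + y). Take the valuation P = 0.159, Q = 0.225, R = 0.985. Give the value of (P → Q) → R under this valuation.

P → Q = min(1, 1 − 0.159 + 0.225) = min(1, 1.066) = 1.000
(P → Q) → R = min(1, 1 − 1.000 + 0.985) = min(1, 0.985) = 0.985

0.985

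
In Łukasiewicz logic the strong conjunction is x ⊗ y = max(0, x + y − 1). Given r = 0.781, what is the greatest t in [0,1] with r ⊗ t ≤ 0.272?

The residuum of the Łukasiewicz t-norm gives the supremum: min(1, 1 − 0.781 + 0.272).
1 − 0.781 + 0.272 = 0.491, so t = min(1, 0.491) = 0.491.
Check: 0.781 ⊗ 0.491 = max(0, 0.272) = 0.272 ≤ 0.272.

0.491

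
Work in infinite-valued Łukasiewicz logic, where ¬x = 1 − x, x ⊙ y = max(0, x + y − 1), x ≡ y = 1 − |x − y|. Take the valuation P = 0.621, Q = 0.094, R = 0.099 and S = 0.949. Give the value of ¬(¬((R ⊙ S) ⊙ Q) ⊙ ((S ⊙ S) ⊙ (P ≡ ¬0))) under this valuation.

R ⊙ S = max(0, 0.099 + 0.949 − 1) = max(0, 0.048) = 0.048
(R ⊙ S) ⊙ Q = max(0, 0.048 + 0.094 − 1) = max(0, -0.858) = 0.000
¬((R ⊙ S) ⊙ Q) = 1 − 0.000 = 1.000
S ⊙ S = max(0, 0.949 + 0.949 − 1) = max(0, 0.898) = 0.898
¬0 = 1 − 0.000 = 1.000
P ≡ ¬0 = 1 − |0.621 − 1.000| = 1 − 0.379 = 0.621
(S ⊙ S) ⊙ (P ≡ ¬0) = max(0, 0.898 + 0.621 − 1) = max(0, 0.519) = 0.519
¬((R ⊙ S) ⊙ Q) ⊙ ((S ⊙ S) ⊙ (P ≡ ¬0)) = max(0, 1.000 + 0.519 − 1) = max(0, 0.519) = 0.519
¬(¬((R ⊙ S) ⊙ Q) ⊙ ((S ⊙ S) ⊙ (P ≡ ¬0))) = 1 − 0.519 = 0.481

0.481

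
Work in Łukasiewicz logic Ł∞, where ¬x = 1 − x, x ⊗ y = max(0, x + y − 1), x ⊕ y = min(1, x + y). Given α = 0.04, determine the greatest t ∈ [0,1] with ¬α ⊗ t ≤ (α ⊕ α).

0.12

¬α = 1 − 0.04 = 0.96
So the left factor is ¬α = 0.96.
α ⊕ α = min(1, 0.04 + 0.04) = min(1, 0.08) = 0.08
So the right-hand bound is α ⊕ α = 0.08.
The residuum of the Łukasiewicz t-norm gives the supremum: min(1, 1 − 0.96 + 0.08).
1 − 0.96 + 0.08 = 0.12, so t = min(1, 0.12) = 0.12.
Check: 0.96 ⊗ 0.12 = max(0, 0.08) = 0.08 ≤ 0.08.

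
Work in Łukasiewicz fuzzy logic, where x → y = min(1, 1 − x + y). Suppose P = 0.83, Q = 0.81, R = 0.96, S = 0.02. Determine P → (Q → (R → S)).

R → S = min(1, 1 − 0.96 + 0.02) = min(1, 0.06) = 0.06
Q → (R → S) = min(1, 1 − 0.81 + 0.06) = min(1, 0.25) = 0.25
P → (Q → (R → S)) = min(1, 1 − 0.83 + 0.25) = min(1, 0.42) = 0.42

0.42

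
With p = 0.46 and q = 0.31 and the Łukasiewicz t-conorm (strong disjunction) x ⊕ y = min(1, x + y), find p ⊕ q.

p ⊕ q = min(1, 0.46 + 0.31) = min(1, 0.77) = 0.77
For comparison, the Gödel t-conorm max(x, y) would give 0.46.

0.77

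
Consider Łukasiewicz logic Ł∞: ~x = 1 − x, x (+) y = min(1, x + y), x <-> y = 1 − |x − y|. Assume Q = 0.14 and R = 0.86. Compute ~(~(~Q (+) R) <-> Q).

~Q = 1 − 0.14 = 0.86
~Q (+) R = min(1, 0.86 + 0.86) = min(1, 1.72) = 1.00
~(~Q (+) R) = 1 − 1.00 = 0.00
~(~Q (+) R) <-> Q = 1 − |0.00 − 0.14| = 1 − 0.14 = 0.86
~(~(~Q (+) R) <-> Q) = 1 − 0.86 = 0.14

0.14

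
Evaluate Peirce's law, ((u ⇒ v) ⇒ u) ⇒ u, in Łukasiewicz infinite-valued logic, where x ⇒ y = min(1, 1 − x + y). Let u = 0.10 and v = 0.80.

u ⇒ v = min(1, 1 − 0.10 + 0.80) = min(1, 1.70) = 1.00
(u ⇒ v) ⇒ u = min(1, 1 − 1.00 + 0.10) = min(1, 0.10) = 0.10
((u ⇒ v) ⇒ u) ⇒ u = min(1, 1 − 0.10 + 0.10) = min(1, 1.00) = 1.00

1.00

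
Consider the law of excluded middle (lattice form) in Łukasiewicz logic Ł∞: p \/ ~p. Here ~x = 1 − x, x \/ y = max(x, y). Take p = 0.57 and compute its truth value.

0.57

~p = 1 − 0.57 = 0.43
p \/ ~p = max(0.57, 0.43) = 0.57
(The value 0.57 < 1 shows this instance is not satisfied; not a Ł∞-tautology — its value is max(a, 1−a).)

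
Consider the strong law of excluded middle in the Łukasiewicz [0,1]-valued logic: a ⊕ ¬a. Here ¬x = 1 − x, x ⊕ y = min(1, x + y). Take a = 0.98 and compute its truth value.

1.00

¬a = 1 − 0.98 = 0.02
a ⊕ ¬a = min(1, 0.98 + 0.02) = min(1, 1.00) = 1.00
(As expected: always 1 in Ł∞ since a ⊕ (1−a) = 1.)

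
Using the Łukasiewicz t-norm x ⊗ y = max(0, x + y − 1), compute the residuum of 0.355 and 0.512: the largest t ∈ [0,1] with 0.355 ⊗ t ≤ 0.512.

1.000

The residuum of the Łukasiewicz t-norm gives the supremum: min(1, 1 − 0.355 + 0.512).
1 − 0.355 + 0.512 = 1.157, so t = min(1, 1.157) = 1.000.
Check: 0.355 ⊗ 1.000 = max(0, 0.355) = 0.355 ≤ 0.512.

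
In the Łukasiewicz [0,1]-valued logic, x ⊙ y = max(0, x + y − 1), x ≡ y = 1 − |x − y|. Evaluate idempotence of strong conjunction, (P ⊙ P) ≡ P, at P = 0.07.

0.93

P ⊙ P = max(0, 0.07 + 0.07 − 1) = max(0, -0.86) = 0.00
(P ⊙ P) ≡ P = 1 − |0.00 − 0.07| = 1 − 0.07 = 0.93
(The value 0.93 < 1 shows this instance is not satisfied; fails in Ł∞ since a ⊗ a = max(0, 2a−1) ≠ a in general.)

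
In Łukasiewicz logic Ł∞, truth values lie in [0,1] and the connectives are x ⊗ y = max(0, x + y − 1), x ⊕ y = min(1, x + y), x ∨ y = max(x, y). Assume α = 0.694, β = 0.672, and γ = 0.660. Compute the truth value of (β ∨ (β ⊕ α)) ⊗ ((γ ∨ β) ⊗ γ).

β ⊕ α = min(1, 0.672 + 0.694) = min(1, 1.366) = 1.000
β ∨ (β ⊕ α) = max(0.672, 1.000) = 1.000
γ ∨ β = max(0.660, 0.672) = 0.672
(γ ∨ β) ⊗ γ = max(0, 0.672 + 0.660 − 1) = max(0, 0.332) = 0.332
(β ∨ (β ⊕ α)) ⊗ ((γ ∨ β) ⊗ γ) = max(0, 1.000 + 0.332 − 1) = max(0, 0.332) = 0.332

0.332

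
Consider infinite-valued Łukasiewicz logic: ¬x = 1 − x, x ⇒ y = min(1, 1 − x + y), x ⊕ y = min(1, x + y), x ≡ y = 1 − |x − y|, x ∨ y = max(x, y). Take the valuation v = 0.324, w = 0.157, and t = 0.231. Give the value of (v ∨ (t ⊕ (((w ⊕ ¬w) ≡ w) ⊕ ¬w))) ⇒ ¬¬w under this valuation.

¬w = 1 − 0.157 = 0.843
w ⊕ ¬w = min(1, 0.157 + 0.843) = min(1, 1.000) = 1.000
(w ⊕ ¬w) ≡ w = 1 − |1.000 − 0.157| = 1 − 0.843 = 0.157
((w ⊕ ¬w) ≡ w) ⊕ ¬w = min(1, 0.157 + 0.843) = min(1, 1.000) = 1.000
t ⊕ (((w ⊕ ¬w) ≡ w) ⊕ ¬w) = min(1, 0.231 + 1.000) = min(1, 1.231) = 1.000
v ∨ (t ⊕ (((w ⊕ ¬w) ≡ w) ⊕ ¬w)) = max(0.324, 1.000) = 1.000
¬¬w = 1 − 0.843 = 0.157
(v ∨ (t ⊕ (((w ⊕ ¬w) ≡ w) ⊕ ¬w))) ⇒ ¬¬w = min(1, 1 − 1.000 + 0.157) = min(1, 0.157) = 0.157

0.157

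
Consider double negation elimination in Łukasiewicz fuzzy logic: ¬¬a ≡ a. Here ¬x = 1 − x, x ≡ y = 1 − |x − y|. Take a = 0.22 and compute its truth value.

¬a = 1 − 0.22 = 0.78
¬¬a = 1 − 0.78 = 0.22
¬¬a ≡ a = 1 − |0.22 − 0.22| = 1 − 0.00 = 1.00
(As expected: always 1 in Ł∞ since negation is involutive.)

1.00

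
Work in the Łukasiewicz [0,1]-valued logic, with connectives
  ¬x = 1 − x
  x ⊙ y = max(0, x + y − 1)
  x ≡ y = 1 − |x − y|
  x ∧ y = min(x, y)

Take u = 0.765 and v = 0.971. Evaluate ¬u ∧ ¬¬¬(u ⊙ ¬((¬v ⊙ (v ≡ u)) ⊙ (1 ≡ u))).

0.235

¬u = 1 − 0.765 = 0.235
¬v = 1 − 0.971 = 0.029
v ≡ u = 1 − |0.971 − 0.765| = 1 − 0.206 = 0.794
¬v ⊙ (v ≡ u) = max(0, 0.029 + 0.794 − 1) = max(0, -0.177) = 0.000
1 ≡ u = 1 − |1.000 − 0.765| = 1 − 0.235 = 0.765
(¬v ⊙ (v ≡ u)) ⊙ (1 ≡ u) = max(0, 0.000 + 0.765 − 1) = max(0, -0.235) = 0.000
¬((¬v ⊙ (v ≡ u)) ⊙ (1 ≡ u)) = 1 − 0.000 = 1.000
u ⊙ ¬((¬v ⊙ (v ≡ u)) ⊙ (1 ≡ u)) = max(0, 0.765 + 1.000 − 1) = max(0, 0.765) = 0.765
¬(u ⊙ ¬((¬v ⊙ (v ≡ u)) ⊙ (1 ≡ u))) = 1 − 0.765 = 0.235
¬¬(u ⊙ ¬((¬v ⊙ (v ≡ u)) ⊙ (1 ≡ u))) = 1 − 0.235 = 0.765
¬¬¬(u ⊙ ¬((¬v ⊙ (v ≡ u)) ⊙ (1 ≡ u))) = 1 − 0.765 = 0.235
¬u ∧ ¬¬¬(u ⊙ ¬((¬v ⊙ (v ≡ u)) ⊙ (1 ≡ u))) = min(0.235, 0.235) = 0.235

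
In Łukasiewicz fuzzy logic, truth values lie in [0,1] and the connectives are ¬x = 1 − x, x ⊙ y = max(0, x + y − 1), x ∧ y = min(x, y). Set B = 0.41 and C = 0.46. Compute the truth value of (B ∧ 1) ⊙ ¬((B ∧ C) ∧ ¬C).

B ∧ 1 = min(0.41, 1.00) = 0.41
B ∧ C = min(0.41, 0.46) = 0.41
¬C = 1 − 0.46 = 0.54
(B ∧ C) ∧ ¬C = min(0.41, 0.54) = 0.41
¬((B ∧ C) ∧ ¬C) = 1 − 0.41 = 0.59
(B ∧ 1) ⊙ ¬((B ∧ C) ∧ ¬C) = max(0, 0.41 + 0.59 − 1) = max(0, 0.00) = 0.00

0.00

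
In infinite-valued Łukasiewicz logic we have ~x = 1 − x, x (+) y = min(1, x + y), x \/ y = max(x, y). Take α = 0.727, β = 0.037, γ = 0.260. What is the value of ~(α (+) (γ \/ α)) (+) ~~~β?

γ \/ α = max(0.260, 0.727) = 0.727
α (+) (γ \/ α) = min(1, 0.727 + 0.727) = min(1, 1.454) = 1.000
~(α (+) (γ \/ α)) = 1 − 1.000 = 0.000
~β = 1 − 0.037 = 0.963
~~β = 1 − 0.963 = 0.037
~~~β = 1 − 0.037 = 0.963
~(α (+) (γ \/ α)) (+) ~~~β = min(1, 0.000 + 0.963) = min(1, 0.963) = 0.963

0.963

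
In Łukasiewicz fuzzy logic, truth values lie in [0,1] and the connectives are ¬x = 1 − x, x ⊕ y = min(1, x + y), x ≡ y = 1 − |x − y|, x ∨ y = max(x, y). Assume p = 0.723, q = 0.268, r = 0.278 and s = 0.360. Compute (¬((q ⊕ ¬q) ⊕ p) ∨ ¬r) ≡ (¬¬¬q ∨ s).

¬q = 1 − 0.268 = 0.732
q ⊕ ¬q = min(1, 0.268 + 0.732) = min(1, 1.000) = 1.000
(q ⊕ ¬q) ⊕ p = min(1, 1.000 + 0.723) = min(1, 1.723) = 1.000
¬((q ⊕ ¬q) ⊕ p) = 1 − 1.000 = 0.000
¬r = 1 − 0.278 = 0.722
¬((q ⊕ ¬q) ⊕ p) ∨ ¬r = max(0.000, 0.722) = 0.722
¬¬q = 1 − 0.732 = 0.268
¬¬¬q = 1 − 0.268 = 0.732
¬¬¬q ∨ s = max(0.732, 0.360) = 0.732
(¬((q ⊕ ¬q) ⊕ p) ∨ ¬r) ≡ (¬¬¬q ∨ s) = 1 − |0.722 − 0.732| = 1 − 0.010 = 0.990

0.990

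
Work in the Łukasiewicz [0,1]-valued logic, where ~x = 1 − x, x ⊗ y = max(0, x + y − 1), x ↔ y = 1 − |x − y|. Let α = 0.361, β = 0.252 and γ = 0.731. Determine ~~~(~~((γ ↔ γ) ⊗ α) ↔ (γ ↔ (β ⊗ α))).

γ ↔ γ = 1 − |0.731 − 0.731| = 1 − 0.000 = 1.000
(γ ↔ γ) ⊗ α = max(0, 1.000 + 0.361 − 1) = max(0, 0.361) = 0.361
~((γ ↔ γ) ⊗ α) = 1 − 0.361 = 0.639
~~((γ ↔ γ) ⊗ α) = 1 − 0.639 = 0.361
β ⊗ α = max(0, 0.252 + 0.361 − 1) = max(0, -0.387) = 0.000
γ ↔ (β ⊗ α) = 1 − |0.731 − 0.000| = 1 − 0.731 = 0.269
~~((γ ↔ γ) ⊗ α) ↔ (γ ↔ (β ⊗ α)) = 1 − |0.361 − 0.269| = 1 − 0.092 = 0.908
~(~~((γ ↔ γ) ⊗ α) ↔ (γ ↔ (β ⊗ α))) = 1 − 0.908 = 0.092
~~(~~((γ ↔ γ) ⊗ α) ↔ (γ ↔ (β ⊗ α))) = 1 − 0.092 = 0.908
~~~(~~((γ ↔ γ) ⊗ α) ↔ (γ ↔ (β ⊗ α))) = 1 − 0.908 = 0.092

0.092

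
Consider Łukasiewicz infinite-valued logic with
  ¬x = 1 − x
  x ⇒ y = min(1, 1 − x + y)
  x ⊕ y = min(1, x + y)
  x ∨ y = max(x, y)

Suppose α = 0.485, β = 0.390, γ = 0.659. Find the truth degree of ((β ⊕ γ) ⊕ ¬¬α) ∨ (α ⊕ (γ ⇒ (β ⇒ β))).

β ⊕ γ = min(1, 0.390 + 0.659) = min(1, 1.049) = 1.000
¬α = 1 − 0.485 = 0.515
¬¬α = 1 − 0.515 = 0.485
(β ⊕ γ) ⊕ ¬¬α = min(1, 1.000 + 0.485) = min(1, 1.485) = 1.000
β ⇒ β = min(1, 1 − 0.390 + 0.390) = min(1, 1.000) = 1.000
γ ⇒ (β ⇒ β) = min(1, 1 − 0.659 + 1.000) = min(1, 1.341) = 1.000
α ⊕ (γ ⇒ (β ⇒ β)) = min(1, 0.485 + 1.000) = min(1, 1.485) = 1.000
((β ⊕ γ) ⊕ ¬¬α) ∨ (α ⊕ (γ ⇒ (β ⇒ β))) = max(1.000, 1.000) = 1.000

1.000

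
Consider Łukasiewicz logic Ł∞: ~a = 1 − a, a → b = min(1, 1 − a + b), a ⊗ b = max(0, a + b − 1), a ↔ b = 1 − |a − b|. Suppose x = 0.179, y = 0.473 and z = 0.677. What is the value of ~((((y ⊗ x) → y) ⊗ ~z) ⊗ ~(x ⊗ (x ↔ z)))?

0.677

y ⊗ x = max(0, 0.473 + 0.179 − 1) = max(0, -0.348) = 0.000
(y ⊗ x) → y = min(1, 1 − 0.000 + 0.473) = min(1, 1.473) = 1.000
~z = 1 − 0.677 = 0.323
((y ⊗ x) → y) ⊗ ~z = max(0, 1.000 + 0.323 − 1) = max(0, 0.323) = 0.323
x ↔ z = 1 − |0.179 − 0.677| = 1 − 0.498 = 0.502
x ⊗ (x ↔ z) = max(0, 0.179 + 0.502 − 1) = max(0, -0.319) = 0.000
~(x ⊗ (x ↔ z)) = 1 − 0.000 = 1.000
(((y ⊗ x) → y) ⊗ ~z) ⊗ ~(x ⊗ (x ↔ z)) = max(0, 0.323 + 1.000 − 1) = max(0, 0.323) = 0.323
~((((y ⊗ x) → y) ⊗ ~z) ⊗ ~(x ⊗ (x ↔ z))) = 1 − 0.323 = 0.677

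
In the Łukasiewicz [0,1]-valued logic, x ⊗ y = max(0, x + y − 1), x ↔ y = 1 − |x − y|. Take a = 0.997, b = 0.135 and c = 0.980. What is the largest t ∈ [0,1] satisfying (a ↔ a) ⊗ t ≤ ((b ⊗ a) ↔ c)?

0.152

a ↔ a = 1 − |0.997 − 0.997| = 1 − 0.000 = 1.000
So the left factor is a ↔ a = 1.000.
b ⊗ a = max(0, 0.135 + 0.997 − 1) = max(0, 0.132) = 0.132
(b ⊗ a) ↔ c = 1 − |0.132 − 0.980| = 1 − 0.848 = 0.152
So the right-hand bound is (b ⊗ a) ↔ c = 0.152.
The residuum of the Łukasiewicz t-norm gives the supremum: min(1, 1 − 1.000 + 0.152).
1 − 1.000 + 0.152 = 0.152, so t = min(1, 0.152) = 0.152.
Check: 1.000 ⊗ 0.152 = max(0, 0.152) = 0.152 ≤ 0.152.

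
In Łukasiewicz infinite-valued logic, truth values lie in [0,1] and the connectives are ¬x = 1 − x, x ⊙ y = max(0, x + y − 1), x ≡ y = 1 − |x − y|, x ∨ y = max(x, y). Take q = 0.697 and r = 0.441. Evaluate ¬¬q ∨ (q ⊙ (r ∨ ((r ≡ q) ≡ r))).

¬q = 1 − 0.697 = 0.303
¬¬q = 1 − 0.303 = 0.697
r ≡ q = 1 − |0.441 − 0.697| = 1 − 0.256 = 0.744
(r ≡ q) ≡ r = 1 − |0.744 − 0.441| = 1 − 0.303 = 0.697
r ∨ ((r ≡ q) ≡ r) = max(0.441, 0.697) = 0.697
q ⊙ (r ∨ ((r ≡ q) ≡ r)) = max(0, 0.697 + 0.697 − 1) = max(0, 0.394) = 0.394
¬¬q ∨ (q ⊙ (r ∨ ((r ≡ q) ≡ r))) = max(0.697, 0.394) = 0.697

0.697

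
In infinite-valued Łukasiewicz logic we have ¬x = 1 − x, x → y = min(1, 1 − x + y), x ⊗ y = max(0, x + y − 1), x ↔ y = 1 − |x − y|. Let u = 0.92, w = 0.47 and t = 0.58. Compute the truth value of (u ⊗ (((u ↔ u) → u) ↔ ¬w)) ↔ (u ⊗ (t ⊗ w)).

u ↔ u = 1 − |0.92 − 0.92| = 1 − 0.00 = 1.00
(u ↔ u) → u = min(1, 1 − 1.00 + 0.92) = min(1, 0.92) = 0.92
¬w = 1 − 0.47 = 0.53
((u ↔ u) → u) ↔ ¬w = 1 − |0.92 − 0.53| = 1 − 0.39 = 0.61
u ⊗ (((u ↔ u) → u) ↔ ¬w) = max(0, 0.92 + 0.61 − 1) = max(0, 0.53) = 0.53
t ⊗ w = max(0, 0.58 + 0.47 − 1) = max(0, 0.05) = 0.05
u ⊗ (t ⊗ w) = max(0, 0.92 + 0.05 − 1) = max(0, -0.03) = 0.00
(u ⊗ (((u ↔ u) → u) ↔ ¬w)) ↔ (u ⊗ (t ⊗ w)) = 1 − |0.53 − 0.00| = 1 − 0.53 = 0.47

0.47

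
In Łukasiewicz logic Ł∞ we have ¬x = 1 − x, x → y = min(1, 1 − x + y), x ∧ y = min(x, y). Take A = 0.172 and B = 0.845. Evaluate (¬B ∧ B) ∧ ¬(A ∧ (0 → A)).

0.155

¬B = 1 − 0.845 = 0.155
¬B ∧ B = min(0.155, 0.845) = 0.155
0 → A = min(1, 1 − 0.000 + 0.172) = min(1, 1.172) = 1.000
A ∧ (0 → A) = min(0.172, 1.000) = 0.172
¬(A ∧ (0 → A)) = 1 − 0.172 = 0.828
(¬B ∧ B) ∧ ¬(A ∧ (0 → A)) = min(0.155, 0.828) = 0.155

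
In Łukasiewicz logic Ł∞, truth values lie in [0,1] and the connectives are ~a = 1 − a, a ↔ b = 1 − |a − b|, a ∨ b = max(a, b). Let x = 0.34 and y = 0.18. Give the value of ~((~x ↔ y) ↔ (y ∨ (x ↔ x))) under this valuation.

~x = 1 − 0.34 = 0.66
~x ↔ y = 1 − |0.66 − 0.18| = 1 − 0.48 = 0.52
x ↔ x = 1 − |0.34 − 0.34| = 1 − 0.00 = 1.00
y ∨ (x ↔ x) = max(0.18, 1.00) = 1.00
(~x ↔ y) ↔ (y ∨ (x ↔ x)) = 1 − |0.52 − 1.00| = 1 − 0.48 = 0.52
~((~x ↔ y) ↔ (y ∨ (x ↔ x))) = 1 − 0.52 = 0.48

0.48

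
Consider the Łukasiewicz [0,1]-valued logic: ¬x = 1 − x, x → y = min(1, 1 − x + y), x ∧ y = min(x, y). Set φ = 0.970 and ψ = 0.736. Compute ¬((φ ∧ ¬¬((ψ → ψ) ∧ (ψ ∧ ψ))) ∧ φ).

ψ → ψ = min(1, 1 − 0.736 + 0.736) = min(1, 1.000) = 1.000
ψ ∧ ψ = min(0.736, 0.736) = 0.736
(ψ → ψ) ∧ (ψ ∧ ψ) = min(1.000, 0.736) = 0.736
¬((ψ → ψ) ∧ (ψ ∧ ψ)) = 1 − 0.736 = 0.264
¬¬((ψ → ψ) ∧ (ψ ∧ ψ)) = 1 − 0.264 = 0.736
φ ∧ ¬¬((ψ → ψ) ∧ (ψ ∧ ψ)) = min(0.970, 0.736) = 0.736
(φ ∧ ¬¬((ψ → ψ) ∧ (ψ ∧ ψ))) ∧ φ = min(0.736, 0.970) = 0.736
¬((φ ∧ ¬¬((ψ → ψ) ∧ (ψ ∧ ψ))) ∧ φ) = 1 − 0.736 = 0.264

0.264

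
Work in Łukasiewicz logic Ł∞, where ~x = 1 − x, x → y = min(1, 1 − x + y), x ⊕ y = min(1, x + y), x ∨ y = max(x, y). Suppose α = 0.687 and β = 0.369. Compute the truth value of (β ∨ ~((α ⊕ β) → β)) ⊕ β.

1.000

α ⊕ β = min(1, 0.687 + 0.369) = min(1, 1.056) = 1.000
(α ⊕ β) → β = min(1, 1 − 1.000 + 0.369) = min(1, 0.369) = 0.369
~((α ⊕ β) → β) = 1 − 0.369 = 0.631
β ∨ ~((α ⊕ β) → β) = max(0.369, 0.631) = 0.631
(β ∨ ~((α ⊕ β) → β)) ⊕ β = min(1, 0.631 + 0.369) = min(1, 1.000) = 1.000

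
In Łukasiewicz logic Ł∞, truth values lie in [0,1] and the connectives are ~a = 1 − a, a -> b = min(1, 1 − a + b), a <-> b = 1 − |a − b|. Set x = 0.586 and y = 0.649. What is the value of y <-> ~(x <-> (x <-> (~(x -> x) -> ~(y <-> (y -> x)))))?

0.351

x -> x = min(1, 1 − 0.586 + 0.586) = min(1, 1.000) = 1.000
~(x -> x) = 1 − 1.000 = 0.000
y -> x = min(1, 1 − 0.649 + 0.586) = min(1, 0.937) = 0.937
y <-> (y -> x) = 1 − |0.649 − 0.937| = 1 − 0.288 = 0.712
~(y <-> (y -> x)) = 1 − 0.712 = 0.288
~(x -> x) -> ~(y <-> (y -> x)) = min(1, 1 − 0.000 + 0.288) = min(1, 1.288) = 1.000
x <-> (~(x -> x) -> ~(y <-> (y -> x))) = 1 − |0.586 − 1.000| = 1 − 0.414 = 0.586
x <-> (x <-> (~(x -> x) -> ~(y <-> (y -> x)))) = 1 − |0.586 − 0.586| = 1 − 0.000 = 1.000
~(x <-> (x <-> (~(x -> x) -> ~(y <-> (y -> x))))) = 1 − 1.000 = 0.000
y <-> ~(x <-> (x <-> (~(x -> x) -> ~(y <-> (y -> x))))) = 1 − |0.649 − 0.000| = 1 − 0.649 = 0.351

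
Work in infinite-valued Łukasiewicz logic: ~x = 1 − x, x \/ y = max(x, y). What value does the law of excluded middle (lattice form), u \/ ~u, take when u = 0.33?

0.67

~u = 1 − 0.33 = 0.67
u \/ ~u = max(0.33, 0.67) = 0.67
(The value 0.67 < 1 shows this instance is not satisfied; not a Ł∞-tautology — its value is max(a, 1−a).)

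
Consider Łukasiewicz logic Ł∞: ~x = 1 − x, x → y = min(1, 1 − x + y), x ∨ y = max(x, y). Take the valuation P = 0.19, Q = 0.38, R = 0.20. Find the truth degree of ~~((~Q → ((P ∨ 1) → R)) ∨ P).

~Q = 1 − 0.38 = 0.62
P ∨ 1 = max(0.19, 1.00) = 1.00
(P ∨ 1) → R = min(1, 1 − 1.00 + 0.20) = min(1, 0.20) = 0.20
~Q → ((P ∨ 1) → R) = min(1, 1 − 0.62 + 0.20) = min(1, 0.58) = 0.58
(~Q → ((P ∨ 1) → R)) ∨ P = max(0.58, 0.19) = 0.58
~((~Q → ((P ∨ 1) → R)) ∨ P) = 1 − 0.58 = 0.42
~~((~Q → ((P ∨ 1) → R)) ∨ P) = 1 − 0.42 = 0.58

0.58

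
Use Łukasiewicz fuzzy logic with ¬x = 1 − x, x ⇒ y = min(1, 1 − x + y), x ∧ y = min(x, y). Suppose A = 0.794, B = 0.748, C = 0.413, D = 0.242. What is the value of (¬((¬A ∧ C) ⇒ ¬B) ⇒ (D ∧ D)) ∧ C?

0.413

¬A = 1 − 0.794 = 0.206
¬A ∧ C = min(0.206, 0.413) = 0.206
¬B = 1 − 0.748 = 0.252
(¬A ∧ C) ⇒ ¬B = min(1, 1 − 0.206 + 0.252) = min(1, 1.046) = 1.000
¬((¬A ∧ C) ⇒ ¬B) = 1 − 1.000 = 0.000
D ∧ D = min(0.242, 0.242) = 0.242
¬((¬A ∧ C) ⇒ ¬B) ⇒ (D ∧ D) = min(1, 1 − 0.000 + 0.242) = min(1, 1.242) = 1.000
(¬((¬A ∧ C) ⇒ ¬B) ⇒ (D ∧ D)) ∧ C = min(1.000, 0.413) = 0.413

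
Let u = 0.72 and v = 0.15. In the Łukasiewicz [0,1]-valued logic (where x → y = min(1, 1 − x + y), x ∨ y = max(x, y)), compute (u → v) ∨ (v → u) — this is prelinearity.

u → v = min(1, 1 − 0.72 + 0.15) = min(1, 0.43) = 0.43
v → u = min(1, 1 − 0.15 + 0.72) = min(1, 1.57) = 1.00
(u → v) ∨ (v → u) = max(0.43, 1.00) = 1.00
(As expected: a Ł∞-tautology — holds in every MV-chain.)

1.00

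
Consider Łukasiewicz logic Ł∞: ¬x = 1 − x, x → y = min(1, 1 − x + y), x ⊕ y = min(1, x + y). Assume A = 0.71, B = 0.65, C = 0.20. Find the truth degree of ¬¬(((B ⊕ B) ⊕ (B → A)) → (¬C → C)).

0.40

B ⊕ B = min(1, 0.65 + 0.65) = min(1, 1.30) = 1.00
B → A = min(1, 1 − 0.65 + 0.71) = min(1, 1.06) = 1.00
(B ⊕ B) ⊕ (B → A) = min(1, 1.00 + 1.00) = min(1, 2.00) = 1.00
¬C = 1 − 0.20 = 0.80
¬C → C = min(1, 1 − 0.80 + 0.20) = min(1, 0.40) = 0.40
((B ⊕ B) ⊕ (B → A)) → (¬C → C) = min(1, 1 − 1.00 + 0.40) = min(1, 0.40) = 0.40
¬(((B ⊕ B) ⊕ (B → A)) → (¬C → C)) = 1 − 0.40 = 0.60
¬¬(((B ⊕ B) ⊕ (B → A)) → (¬C → C)) = 1 − 0.60 = 0.40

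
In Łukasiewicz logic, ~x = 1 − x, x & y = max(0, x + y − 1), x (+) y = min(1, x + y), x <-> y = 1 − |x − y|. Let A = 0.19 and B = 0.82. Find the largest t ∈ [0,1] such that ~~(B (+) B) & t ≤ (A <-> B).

0.37

B (+) B = min(1, 0.82 + 0.82) = min(1, 1.64) = 1.00
~(B (+) B) = 1 − 1.00 = 0.00
~~(B (+) B) = 1 − 0.00 = 1.00
So the left factor is ~~(B (+) B) = 1.00.
A <-> B = 1 − |0.19 − 0.82| = 1 − 0.63 = 0.37
So the right-hand bound is A <-> B = 0.37.
The residuum of the Łukasiewicz t-norm gives the supremum: min(1, 1 − 1.00 + 0.37).
1 − 1.00 + 0.37 = 0.37, so t = min(1, 0.37) = 0.37.
Check: 1.00 & 0.37 = max(0, 0.37) = 0.37 ≤ 0.37.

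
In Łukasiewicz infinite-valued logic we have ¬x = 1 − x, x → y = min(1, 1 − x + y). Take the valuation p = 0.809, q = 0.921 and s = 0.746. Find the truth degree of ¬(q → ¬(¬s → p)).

¬s = 1 − 0.746 = 0.254
¬s → p = min(1, 1 − 0.254 + 0.809) = min(1, 1.555) = 1.000
¬(¬s → p) = 1 − 1.000 = 0.000
q → ¬(¬s → p) = min(1, 1 − 0.921 + 0.000) = min(1, 0.079) = 0.079
¬(q → ¬(¬s → p)) = 1 − 0.079 = 0.921

0.921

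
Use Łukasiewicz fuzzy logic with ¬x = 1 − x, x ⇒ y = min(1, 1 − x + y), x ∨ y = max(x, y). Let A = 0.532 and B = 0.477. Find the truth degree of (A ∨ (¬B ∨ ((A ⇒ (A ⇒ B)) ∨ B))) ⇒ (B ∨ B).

¬B = 1 − 0.477 = 0.523
A ⇒ B = min(1, 1 − 0.532 + 0.477) = min(1, 0.945) = 0.945
A ⇒ (A ⇒ B) = min(1, 1 − 0.532 + 0.945) = min(1, 1.413) = 1.000
(A ⇒ (A ⇒ B)) ∨ B = max(1.000, 0.477) = 1.000
¬B ∨ ((A ⇒ (A ⇒ B)) ∨ B) = max(0.523, 1.000) = 1.000
A ∨ (¬B ∨ ((A ⇒ (A ⇒ B)) ∨ B)) = max(0.532, 1.000) = 1.000
B ∨ B = max(0.477, 0.477) = 0.477
(A ∨ (¬B ∨ ((A ⇒ (A ⇒ B)) ∨ B))) ⇒ (B ∨ B) = min(1, 1 − 1.000 + 0.477) = min(1, 0.477) = 0.477

0.477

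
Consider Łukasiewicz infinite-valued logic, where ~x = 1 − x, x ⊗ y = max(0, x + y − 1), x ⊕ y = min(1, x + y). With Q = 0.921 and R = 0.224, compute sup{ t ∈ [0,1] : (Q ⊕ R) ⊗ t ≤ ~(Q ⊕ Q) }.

0.000

Q ⊕ R = min(1, 0.921 + 0.224) = min(1, 1.145) = 1.000
So the left factor is Q ⊕ R = 1.000.
Q ⊕ Q = min(1, 0.921 + 0.921) = min(1, 1.842) = 1.000
~(Q ⊕ Q) = 1 − 1.000 = 0.000
So the right-hand bound is ~(Q ⊕ Q) = 0.000.
The residuum of the Łukasiewicz t-norm gives the supremum: min(1, 1 − 1.000 + 0.000).
1 − 1.000 + 0.000 = 0.000, so t = min(1, 0.000) = 0.000.
Check: 1.000 ⊗ 0.000 = max(0, 0.000) = 0.000 ≤ 0.000.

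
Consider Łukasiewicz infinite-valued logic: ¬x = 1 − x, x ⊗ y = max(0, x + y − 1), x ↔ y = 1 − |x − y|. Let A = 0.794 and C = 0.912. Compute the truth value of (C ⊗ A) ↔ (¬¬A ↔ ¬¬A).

0.706

C ⊗ A = max(0, 0.912 + 0.794 − 1) = max(0, 0.706) = 0.706
¬A = 1 − 0.794 = 0.206
¬¬A = 1 − 0.206 = 0.794
¬¬A ↔ ¬¬A = 1 − |0.794 − 0.794| = 1 − 0.000 = 1.000
(C ⊗ A) ↔ (¬¬A ↔ ¬¬A) = 1 − |0.706 − 1.000| = 1 − 0.294 = 0.706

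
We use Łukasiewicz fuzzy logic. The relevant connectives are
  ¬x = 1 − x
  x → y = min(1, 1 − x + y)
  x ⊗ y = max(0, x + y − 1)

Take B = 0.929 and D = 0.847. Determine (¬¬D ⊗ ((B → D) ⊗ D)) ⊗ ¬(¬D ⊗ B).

¬D = 1 − 0.847 = 0.153
¬¬D = 1 − 0.153 = 0.847
B → D = min(1, 1 − 0.929 + 0.847) = min(1, 0.918) = 0.918
(B → D) ⊗ D = max(0, 0.918 + 0.847 − 1) = max(0, 0.765) = 0.765
¬¬D ⊗ ((B → D) ⊗ D) = max(0, 0.847 + 0.765 − 1) = max(0, 0.612) = 0.612
¬D ⊗ B = max(0, 0.153 + 0.929 − 1) = max(0, 0.082) = 0.082
¬(¬D ⊗ B) = 1 − 0.082 = 0.918
(¬¬D ⊗ ((B → D) ⊗ D)) ⊗ ¬(¬D ⊗ B) = max(0, 0.612 + 0.918 − 1) = max(0, 0.530) = 0.530

0.530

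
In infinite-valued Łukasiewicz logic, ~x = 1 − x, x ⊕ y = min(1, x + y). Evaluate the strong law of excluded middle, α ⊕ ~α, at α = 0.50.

~α = 1 − 0.50 = 0.50
α ⊕ ~α = min(1, 0.50 + 0.50) = min(1, 1.00) = 1.00
(As expected: always 1 in Ł∞ since a ⊕ (1−a) = 1.)

1.00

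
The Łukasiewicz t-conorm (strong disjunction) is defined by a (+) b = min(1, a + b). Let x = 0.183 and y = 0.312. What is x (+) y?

0.495

x (+) y = min(1, 0.183 + 0.312) = min(1, 0.495) = 0.495
For comparison, the Gödel t-conorm max(a, b) would give 0.312.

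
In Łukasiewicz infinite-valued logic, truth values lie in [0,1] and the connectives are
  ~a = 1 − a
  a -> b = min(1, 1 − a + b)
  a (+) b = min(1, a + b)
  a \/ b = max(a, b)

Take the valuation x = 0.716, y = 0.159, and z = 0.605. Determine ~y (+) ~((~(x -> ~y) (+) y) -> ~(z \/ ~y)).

~y = 1 − 0.159 = 0.841
x -> ~y = min(1, 1 − 0.716 + 0.841) = min(1, 1.125) = 1.000
~(x -> ~y) = 1 − 1.000 = 0.000
~(x -> ~y) (+) y = min(1, 0.000 + 0.159) = min(1, 0.159) = 0.159
z \/ ~y = max(0.605, 0.841) = 0.841
~(z \/ ~y) = 1 − 0.841 = 0.159
(~(x -> ~y) (+) y) -> ~(z \/ ~y) = min(1, 1 − 0.159 + 0.159) = min(1, 1.000) = 1.000
~((~(x -> ~y) (+) y) -> ~(z \/ ~y)) = 1 − 1.000 = 0.000
~y (+) ~((~(x -> ~y) (+) y) -> ~(z \/ ~y)) = min(1, 0.841 + 0.000) = min(1, 0.841) = 0.841

0.841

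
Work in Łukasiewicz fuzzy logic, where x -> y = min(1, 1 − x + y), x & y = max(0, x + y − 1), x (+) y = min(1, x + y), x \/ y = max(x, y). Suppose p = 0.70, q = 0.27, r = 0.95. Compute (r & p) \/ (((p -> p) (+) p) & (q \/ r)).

0.95

r & p = max(0, 0.95 + 0.70 − 1) = max(0, 0.65) = 0.65
p -> p = min(1, 1 − 0.70 + 0.70) = min(1, 1.00) = 1.00
(p -> p) (+) p = min(1, 1.00 + 0.70) = min(1, 1.70) = 1.00
q \/ r = max(0.27, 0.95) = 0.95
((p -> p) (+) p) & (q \/ r) = max(0, 1.00 + 0.95 − 1) = max(0, 0.95) = 0.95
(r & p) \/ (((p -> p) (+) p) & (q \/ r)) = max(0.65, 0.95) = 0.95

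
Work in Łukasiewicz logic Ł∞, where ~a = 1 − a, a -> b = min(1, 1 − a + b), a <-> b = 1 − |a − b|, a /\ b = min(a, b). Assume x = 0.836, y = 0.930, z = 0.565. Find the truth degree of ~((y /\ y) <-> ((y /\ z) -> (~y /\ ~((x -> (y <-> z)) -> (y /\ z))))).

0.425

y /\ y = min(0.930, 0.930) = 0.930
y /\ z = min(0.930, 0.565) = 0.565
~y = 1 − 0.930 = 0.070
y <-> z = 1 − |0.930 − 0.565| = 1 − 0.365 = 0.635
x -> (y <-> z) = min(1, 1 − 0.836 + 0.635) = min(1, 0.799) = 0.799
(x -> (y <-> z)) -> (y /\ z) = min(1, 1 − 0.799 + 0.565) = min(1, 0.766) = 0.766
~((x -> (y <-> z)) -> (y /\ z)) = 1 − 0.766 = 0.234
~y /\ ~((x -> (y <-> z)) -> (y /\ z)) = min(0.070, 0.234) = 0.070
(y /\ z) -> (~y /\ ~((x -> (y <-> z)) -> (y /\ z))) = min(1, 1 − 0.565 + 0.070) = min(1, 0.505) = 0.505
(y /\ y) <-> ((y /\ z) -> (~y /\ ~((x -> (y <-> z)) -> (y /\ z)))) = 1 − |0.930 − 0.505| = 1 − 0.425 = 0.575
~((y /\ y) <-> ((y /\ z) -> (~y /\ ~((x -> (y <-> z)) -> (y /\ z))))) = 1 − 0.575 = 0.425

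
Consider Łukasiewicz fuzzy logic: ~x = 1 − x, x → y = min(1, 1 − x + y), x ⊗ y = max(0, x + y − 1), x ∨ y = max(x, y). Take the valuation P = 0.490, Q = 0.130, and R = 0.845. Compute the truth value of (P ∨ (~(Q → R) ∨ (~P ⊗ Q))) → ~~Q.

0.640

Q → R = min(1, 1 − 0.130 + 0.845) = min(1, 1.715) = 1.000
~(Q → R) = 1 − 1.000 = 0.000
~P = 1 − 0.490 = 0.510
~P ⊗ Q = max(0, 0.510 + 0.130 − 1) = max(0, -0.360) = 0.000
~(Q → R) ∨ (~P ⊗ Q) = max(0.000, 0.000) = 0.000
P ∨ (~(Q → R) ∨ (~P ⊗ Q)) = max(0.490, 0.000) = 0.490
~Q = 1 − 0.130 = 0.870
~~Q = 1 − 0.870 = 0.130
(P ∨ (~(Q → R) ∨ (~P ⊗ Q))) → ~~Q = min(1, 1 − 0.490 + 0.130) = min(1, 0.640) = 0.640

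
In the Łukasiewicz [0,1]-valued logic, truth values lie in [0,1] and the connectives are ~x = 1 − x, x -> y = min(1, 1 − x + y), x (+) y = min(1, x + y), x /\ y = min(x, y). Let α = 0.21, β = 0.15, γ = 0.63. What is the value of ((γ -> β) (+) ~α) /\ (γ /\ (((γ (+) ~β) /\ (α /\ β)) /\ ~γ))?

0.15

γ -> β = min(1, 1 − 0.63 + 0.15) = min(1, 0.52) = 0.52
~α = 1 − 0.21 = 0.79
(γ -> β) (+) ~α = min(1, 0.52 + 0.79) = min(1, 1.31) = 1.00
~β = 1 − 0.15 = 0.85
γ (+) ~β = min(1, 0.63 + 0.85) = min(1, 1.48) = 1.00
α /\ β = min(0.21, 0.15) = 0.15
(γ (+) ~β) /\ (α /\ β) = min(1.00, 0.15) = 0.15
~γ = 1 − 0.63 = 0.37
((γ (+) ~β) /\ (α /\ β)) /\ ~γ = min(0.15, 0.37) = 0.15
γ /\ (((γ (+) ~β) /\ (α /\ β)) /\ ~γ) = min(0.63, 0.15) = 0.15
((γ -> β) (+) ~α) /\ (γ /\ (((γ (+) ~β) /\ (α /\ β)) /\ ~γ)) = min(1.00, 0.15) = 0.15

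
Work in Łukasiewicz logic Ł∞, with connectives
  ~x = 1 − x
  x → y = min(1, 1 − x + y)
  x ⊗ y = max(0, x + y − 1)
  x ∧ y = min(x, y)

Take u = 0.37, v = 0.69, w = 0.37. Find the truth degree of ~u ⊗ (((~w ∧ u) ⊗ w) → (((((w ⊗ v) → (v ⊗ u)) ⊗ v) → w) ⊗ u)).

~u = 1 − 0.37 = 0.63
~w = 1 − 0.37 = 0.63
~w ∧ u = min(0.63, 0.37) = 0.37
(~w ∧ u) ⊗ w = max(0, 0.37 + 0.37 − 1) = max(0, -0.26) = 0.00
w ⊗ v = max(0, 0.37 + 0.69 − 1) = max(0, 0.06) = 0.06
v ⊗ u = max(0, 0.69 + 0.37 − 1) = max(0, 0.06) = 0.06
(w ⊗ v) → (v ⊗ u) = min(1, 1 − 0.06 + 0.06) = min(1, 1.00) = 1.00
((w ⊗ v) → (v ⊗ u)) ⊗ v = max(0, 1.00 + 0.69 − 1) = max(0, 0.69) = 0.69
(((w ⊗ v) → (v ⊗ u)) ⊗ v) → w = min(1, 1 − 0.69 + 0.37) = min(1, 0.68) = 0.68
((((w ⊗ v) → (v ⊗ u)) ⊗ v) → w) ⊗ u = max(0, 0.68 + 0.37 − 1) = max(0, 0.05) = 0.05
((~w ∧ u) ⊗ w) → (((((w ⊗ v) → (v ⊗ u)) ⊗ v) → w) ⊗ u) = min(1, 1 − 0.00 + 0.05) = min(1, 1.05) = 1.00
~u ⊗ (((~w ∧ u) ⊗ w) → (((((w ⊗ v) → (v ⊗ u)) ⊗ v) → w) ⊗ u)) = max(0, 0.63 + 1.00 − 1) = max(0, 0.63) = 0.63

0.63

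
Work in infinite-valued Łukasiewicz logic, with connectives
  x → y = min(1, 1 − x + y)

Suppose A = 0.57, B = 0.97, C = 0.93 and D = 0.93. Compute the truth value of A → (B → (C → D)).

C → D = min(1, 1 − 0.93 + 0.93) = min(1, 1.00) = 1.00
B → (C → D) = min(1, 1 − 0.97 + 1.00) = min(1, 1.03) = 1.00
A → (B → (C → D)) = min(1, 1 − 0.57 + 1.00) = min(1, 1.43) = 1.00

1.00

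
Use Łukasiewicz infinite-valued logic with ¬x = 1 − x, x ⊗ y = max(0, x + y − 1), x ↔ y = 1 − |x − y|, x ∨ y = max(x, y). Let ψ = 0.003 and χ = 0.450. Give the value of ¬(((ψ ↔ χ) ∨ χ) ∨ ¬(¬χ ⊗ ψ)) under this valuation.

0.000

ψ ↔ χ = 1 − |0.003 − 0.450| = 1 − 0.447 = 0.553
(ψ ↔ χ) ∨ χ = max(0.553, 0.450) = 0.553
¬χ = 1 − 0.450 = 0.550
¬χ ⊗ ψ = max(0, 0.550 + 0.003 − 1) = max(0, -0.447) = 0.000
¬(¬χ ⊗ ψ) = 1 − 0.000 = 1.000
((ψ ↔ χ) ∨ χ) ∨ ¬(¬χ ⊗ ψ) = max(0.553, 1.000) = 1.000
¬(((ψ ↔ χ) ∨ χ) ∨ ¬(¬χ ⊗ ψ)) = 1 − 1.000 = 0.000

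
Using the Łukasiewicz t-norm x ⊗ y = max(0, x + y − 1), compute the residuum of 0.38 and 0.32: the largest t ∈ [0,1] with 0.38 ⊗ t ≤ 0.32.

0.94

The residuum of the Łukasiewicz t-norm gives the supremum: min(1, 1 − 0.38 + 0.32).
1 − 0.38 + 0.32 = 0.94, so t = min(1, 0.94) = 0.94.
Check: 0.38 ⊗ 0.94 = max(0, 0.32) = 0.32 ≤ 0.32.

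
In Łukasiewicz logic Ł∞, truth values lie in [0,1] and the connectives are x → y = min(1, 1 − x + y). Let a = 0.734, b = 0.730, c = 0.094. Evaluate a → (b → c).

b → c = min(1, 1 − 0.730 + 0.094) = min(1, 0.364) = 0.364
a → (b → c) = min(1, 1 − 0.734 + 0.364) = min(1, 0.630) = 0.630

0.630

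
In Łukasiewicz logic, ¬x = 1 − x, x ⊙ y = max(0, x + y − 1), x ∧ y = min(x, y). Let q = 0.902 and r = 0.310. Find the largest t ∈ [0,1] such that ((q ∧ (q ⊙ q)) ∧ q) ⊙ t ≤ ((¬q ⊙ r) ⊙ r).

0.196

q ⊙ q = max(0, 0.902 + 0.902 − 1) = max(0, 0.804) = 0.804
q ∧ (q ⊙ q) = min(0.902, 0.804) = 0.804
(q ∧ (q ⊙ q)) ∧ q = min(0.804, 0.902) = 0.804
So the left factor is (q ∧ (q ⊙ q)) ∧ q = 0.804.
¬q = 1 − 0.902 = 0.098
¬q ⊙ r = max(0, 0.098 + 0.310 − 1) = max(0, -0.592) = 0.000
(¬q ⊙ r) ⊙ r = max(0, 0.000 + 0.310 − 1) = max(0, -0.690) = 0.000
So the right-hand bound is (¬q ⊙ r) ⊙ r = 0.000.
The residuum of the Łukasiewicz t-norm gives the supremum: min(1, 1 − 0.804 + 0.000).
1 − 0.804 + 0.000 = 0.196, so t = min(1, 0.196) = 0.196.
Check: 0.804 ⊙ 0.196 = max(0, 0.000) = 0.000 ≤ 0.000.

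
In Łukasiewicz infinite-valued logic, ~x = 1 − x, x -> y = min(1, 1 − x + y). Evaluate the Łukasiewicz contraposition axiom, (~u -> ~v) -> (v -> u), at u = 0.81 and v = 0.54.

~u = 1 − 0.81 = 0.19
~v = 1 − 0.54 = 0.46
~u -> ~v = min(1, 1 − 0.19 + 0.46) = min(1, 1.27) = 1.00
v -> u = min(1, 1 − 0.54 + 0.81) = min(1, 1.27) = 1.00
(~u -> ~v) -> (v -> u) = min(1, 1 − 1.00 + 1.00) = min(1, 1.00) = 1.00
(As expected: an axiom of Ł∞, always 1.)

1.00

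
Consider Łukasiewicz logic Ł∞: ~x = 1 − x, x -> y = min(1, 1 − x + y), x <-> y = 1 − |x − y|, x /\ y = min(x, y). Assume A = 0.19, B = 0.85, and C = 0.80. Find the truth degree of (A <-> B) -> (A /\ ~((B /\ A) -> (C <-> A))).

0.66

A <-> B = 1 − |0.19 − 0.85| = 1 − 0.66 = 0.34
B /\ A = min(0.85, 0.19) = 0.19
C <-> A = 1 − |0.80 − 0.19| = 1 − 0.61 = 0.39
(B /\ A) -> (C <-> A) = min(1, 1 − 0.19 + 0.39) = min(1, 1.20) = 1.00
~((B /\ A) -> (C <-> A)) = 1 − 1.00 = 0.00
A /\ ~((B /\ A) -> (C <-> A)) = min(0.19, 0.00) = 0.00
(A <-> B) -> (A /\ ~((B /\ A) -> (C <-> A))) = min(1, 1 − 0.34 + 0.00) = min(1, 0.66) = 0.66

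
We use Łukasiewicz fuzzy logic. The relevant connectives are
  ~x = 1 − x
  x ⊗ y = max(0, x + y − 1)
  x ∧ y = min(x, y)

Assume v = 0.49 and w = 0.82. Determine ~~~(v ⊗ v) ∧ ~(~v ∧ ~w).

v ⊗ v = max(0, 0.49 + 0.49 − 1) = max(0, -0.02) = 0.00
~(v ⊗ v) = 1 − 0.00 = 1.00
~~(v ⊗ v) = 1 − 1.00 = 0.00
~~~(v ⊗ v) = 1 − 0.00 = 1.00
~v = 1 − 0.49 = 0.51
~w = 1 − 0.82 = 0.18
~v ∧ ~w = min(0.51, 0.18) = 0.18
~(~v ∧ ~w) = 1 − 0.18 = 0.82
~~~(v ⊗ v) ∧ ~(~v ∧ ~w) = min(1.00, 0.82) = 0.82

0.82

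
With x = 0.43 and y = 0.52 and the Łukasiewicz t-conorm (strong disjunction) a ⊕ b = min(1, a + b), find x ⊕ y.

x ⊕ y = min(1, 0.43 + 0.52) = min(1, 0.95) = 0.95
For comparison, the Gödel t-conorm max(a, b) would give 0.52.

0.95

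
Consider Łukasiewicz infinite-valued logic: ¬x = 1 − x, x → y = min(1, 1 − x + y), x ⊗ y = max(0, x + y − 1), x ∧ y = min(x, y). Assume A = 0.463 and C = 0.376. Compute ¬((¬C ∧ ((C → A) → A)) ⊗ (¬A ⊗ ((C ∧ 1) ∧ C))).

¬C = 1 − 0.376 = 0.624
C → A = min(1, 1 − 0.376 + 0.463) = min(1, 1.087) = 1.000
(C → A) → A = min(1, 1 − 1.000 + 0.463) = min(1, 0.463) = 0.463
¬C ∧ ((C → A) → A) = min(0.624, 0.463) = 0.463
¬A = 1 − 0.463 = 0.537
C ∧ 1 = min(0.376, 1.000) = 0.376
(C ∧ 1) ∧ C = min(0.376, 0.376) = 0.376
¬A ⊗ ((C ∧ 1) ∧ C) = max(0, 0.537 + 0.376 − 1) = max(0, -0.087) = 0.000
(¬C ∧ ((C → A) → A)) ⊗ (¬A ⊗ ((C ∧ 1) ∧ C)) = max(0, 0.463 + 0.000 − 1) = max(0, -0.537) = 0.000
¬((¬C ∧ ((C → A) → A)) ⊗ (¬A ⊗ ((C ∧ 1) ∧ C))) = 1 − 0.000 = 1.000

1.000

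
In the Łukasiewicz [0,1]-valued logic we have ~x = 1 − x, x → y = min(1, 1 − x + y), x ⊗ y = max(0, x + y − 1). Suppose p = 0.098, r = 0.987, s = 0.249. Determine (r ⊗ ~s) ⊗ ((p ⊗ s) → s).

0.738

~s = 1 − 0.249 = 0.751
r ⊗ ~s = max(0, 0.987 + 0.751 − 1) = max(0, 0.738) = 0.738
p ⊗ s = max(0, 0.098 + 0.249 − 1) = max(0, -0.653) = 0.000
(p ⊗ s) → s = min(1, 1 − 0.000 + 0.249) = min(1, 1.249) = 1.000
(r ⊗ ~s) ⊗ ((p ⊗ s) → s) = max(0, 0.738 + 1.000 − 1) = max(0, 0.738) = 0.738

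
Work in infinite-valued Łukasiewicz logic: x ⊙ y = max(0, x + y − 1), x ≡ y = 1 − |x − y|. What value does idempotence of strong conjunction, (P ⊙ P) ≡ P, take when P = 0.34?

0.66

P ⊙ P = max(0, 0.34 + 0.34 − 1) = max(0, -0.32) = 0.00
(P ⊙ P) ≡ P = 1 − |0.00 − 0.34| = 1 − 0.34 = 0.66
(The value 0.66 < 1 shows this instance is not satisfied; fails in Ł∞ since a ⊗ a = max(0, 2a−1) ≠ a in general.)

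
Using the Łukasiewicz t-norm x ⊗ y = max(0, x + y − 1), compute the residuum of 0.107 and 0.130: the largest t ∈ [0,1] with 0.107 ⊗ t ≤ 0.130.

1.000

The residuum of the Łukasiewicz t-norm gives the supremum: min(1, 1 − 0.107 + 0.130).
1 − 0.107 + 0.130 = 1.023, so t = min(1, 1.023) = 1.000.
Check: 0.107 ⊗ 1.000 = max(0, 0.107) = 0.107 ≤ 0.130.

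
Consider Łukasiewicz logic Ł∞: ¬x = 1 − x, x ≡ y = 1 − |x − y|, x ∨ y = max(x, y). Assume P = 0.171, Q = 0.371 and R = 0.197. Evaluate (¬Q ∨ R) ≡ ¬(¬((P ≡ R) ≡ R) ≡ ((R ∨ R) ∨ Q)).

¬Q = 1 − 0.371 = 0.629
¬Q ∨ R = max(0.629, 0.197) = 0.629
P ≡ R = 1 − |0.171 − 0.197| = 1 − 0.026 = 0.974
(P ≡ R) ≡ R = 1 − |0.974 − 0.197| = 1 − 0.777 = 0.223
¬((P ≡ R) ≡ R) = 1 − 0.223 = 0.777
R ∨ R = max(0.197, 0.197) = 0.197
(R ∨ R) ∨ Q = max(0.197, 0.371) = 0.371
¬((P ≡ R) ≡ R) ≡ ((R ∨ R) ∨ Q) = 1 − |0.777 − 0.371| = 1 − 0.406 = 0.594
¬(¬((P ≡ R) ≡ R) ≡ ((R ∨ R) ∨ Q)) = 1 − 0.594 = 0.406
(¬Q ∨ R) ≡ ¬(¬((P ≡ R) ≡ R) ≡ ((R ∨ R) ∨ Q)) = 1 − |0.629 − 0.406| = 1 − 0.223 = 0.777

0.777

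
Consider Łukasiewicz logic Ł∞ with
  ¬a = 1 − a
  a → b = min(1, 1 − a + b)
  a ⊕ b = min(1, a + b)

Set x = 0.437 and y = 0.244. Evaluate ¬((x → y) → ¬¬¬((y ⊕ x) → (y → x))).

0.807

x → y = min(1, 1 − 0.437 + 0.244) = min(1, 0.807) = 0.807
y ⊕ x = min(1, 0.244 + 0.437) = min(1, 0.681) = 0.681
y → x = min(1, 1 − 0.244 + 0.437) = min(1, 1.193) = 1.000
(y ⊕ x) → (y → x) = min(1, 1 − 0.681 + 1.000) = min(1, 1.319) = 1.000
¬((y ⊕ x) → (y → x)) = 1 − 1.000 = 0.000
¬¬((y ⊕ x) → (y → x)) = 1 − 0.000 = 1.000
¬¬¬((y ⊕ x) → (y → x)) = 1 − 1.000 = 0.000
(x → y) → ¬¬¬((y ⊕ x) → (y → x)) = min(1, 1 − 0.807 + 0.000) = min(1, 0.193) = 0.193
¬((x → y) → ¬¬¬((y ⊕ x) → (y → x))) = 1 − 0.193 = 0.807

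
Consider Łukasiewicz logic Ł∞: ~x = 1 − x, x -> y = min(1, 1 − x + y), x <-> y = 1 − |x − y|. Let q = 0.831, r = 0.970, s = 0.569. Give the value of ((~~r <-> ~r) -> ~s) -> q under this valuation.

~r = 1 − 0.970 = 0.030
~~r = 1 − 0.030 = 0.970
~~r <-> ~r = 1 − |0.970 − 0.030| = 1 − 0.940 = 0.060
~s = 1 − 0.569 = 0.431
(~~r <-> ~r) -> ~s = min(1, 1 − 0.060 + 0.431) = min(1, 1.371) = 1.000
((~~r <-> ~r) -> ~s) -> q = min(1, 1 − 1.000 + 0.831) = min(1, 0.831) = 0.831

0.831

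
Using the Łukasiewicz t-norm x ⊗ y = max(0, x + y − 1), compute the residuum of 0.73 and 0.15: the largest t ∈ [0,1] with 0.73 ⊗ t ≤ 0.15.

The residuum of the Łukasiewicz t-norm gives the supremum: min(1, 1 − 0.73 + 0.15).
1 − 0.73 + 0.15 = 0.42, so t = min(1, 0.42) = 0.42.
Check: 0.73 ⊗ 0.42 = max(0, 0.15) = 0.15 ≤ 0.15.

0.42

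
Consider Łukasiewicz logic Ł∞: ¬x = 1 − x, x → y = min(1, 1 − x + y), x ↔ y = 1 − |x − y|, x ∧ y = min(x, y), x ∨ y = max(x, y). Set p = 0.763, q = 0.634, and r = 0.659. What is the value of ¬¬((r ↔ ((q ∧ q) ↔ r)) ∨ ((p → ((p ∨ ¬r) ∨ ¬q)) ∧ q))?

0.684

q ∧ q = min(0.634, 0.634) = 0.634
(q ∧ q) ↔ r = 1 − |0.634 − 0.659| = 1 − 0.025 = 0.975
r ↔ ((q ∧ q) ↔ r) = 1 − |0.659 − 0.975| = 1 − 0.316 = 0.684
¬r = 1 − 0.659 = 0.341
p ∨ ¬r = max(0.763, 0.341) = 0.763
¬q = 1 − 0.634 = 0.366
(p ∨ ¬r) ∨ ¬q = max(0.763, 0.366) = 0.763
p → ((p ∨ ¬r) ∨ ¬q) = min(1, 1 − 0.763 + 0.763) = min(1, 1.000) = 1.000
(p → ((p ∨ ¬r) ∨ ¬q)) ∧ q = min(1.000, 0.634) = 0.634
(r ↔ ((q ∧ q) ↔ r)) ∨ ((p → ((p ∨ ¬r) ∨ ¬q)) ∧ q) = max(0.684, 0.634) = 0.684
¬((r ↔ ((q ∧ q) ↔ r)) ∨ ((p → ((p ∨ ¬r) ∨ ¬q)) ∧ q)) = 1 − 0.684 = 0.316
¬¬((r ↔ ((q ∧ q) ↔ r)) ∨ ((p → ((p ∨ ¬r) ∨ ¬q)) ∧ q)) = 1 − 0.316 = 0.684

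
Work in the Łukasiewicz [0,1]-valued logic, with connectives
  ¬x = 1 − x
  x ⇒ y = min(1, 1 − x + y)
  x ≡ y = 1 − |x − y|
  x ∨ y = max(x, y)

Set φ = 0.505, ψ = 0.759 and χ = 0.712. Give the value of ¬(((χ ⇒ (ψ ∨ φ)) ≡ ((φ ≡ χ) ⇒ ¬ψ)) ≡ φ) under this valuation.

ψ ∨ φ = max(0.759, 0.505) = 0.759
χ ⇒ (ψ ∨ φ) = min(1, 1 − 0.712 + 0.759) = min(1, 1.047) = 1.000
φ ≡ χ = 1 − |0.505 − 0.712| = 1 − 0.207 = 0.793
¬ψ = 1 − 0.759 = 0.241
(φ ≡ χ) ⇒ ¬ψ = min(1, 1 − 0.793 + 0.241) = min(1, 0.448) = 0.448
(χ ⇒ (ψ ∨ φ)) ≡ ((φ ≡ χ) ⇒ ¬ψ) = 1 − |1.000 − 0.448| = 1 − 0.552 = 0.448
((χ ⇒ (ψ ∨ φ)) ≡ ((φ ≡ χ) ⇒ ¬ψ)) ≡ φ = 1 − |0.448 − 0.505| = 1 − 0.057 = 0.943
¬(((χ ⇒ (ψ ∨ φ)) ≡ ((φ ≡ χ) ⇒ ¬ψ)) ≡ φ) = 1 − 0.943 = 0.057

0.057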